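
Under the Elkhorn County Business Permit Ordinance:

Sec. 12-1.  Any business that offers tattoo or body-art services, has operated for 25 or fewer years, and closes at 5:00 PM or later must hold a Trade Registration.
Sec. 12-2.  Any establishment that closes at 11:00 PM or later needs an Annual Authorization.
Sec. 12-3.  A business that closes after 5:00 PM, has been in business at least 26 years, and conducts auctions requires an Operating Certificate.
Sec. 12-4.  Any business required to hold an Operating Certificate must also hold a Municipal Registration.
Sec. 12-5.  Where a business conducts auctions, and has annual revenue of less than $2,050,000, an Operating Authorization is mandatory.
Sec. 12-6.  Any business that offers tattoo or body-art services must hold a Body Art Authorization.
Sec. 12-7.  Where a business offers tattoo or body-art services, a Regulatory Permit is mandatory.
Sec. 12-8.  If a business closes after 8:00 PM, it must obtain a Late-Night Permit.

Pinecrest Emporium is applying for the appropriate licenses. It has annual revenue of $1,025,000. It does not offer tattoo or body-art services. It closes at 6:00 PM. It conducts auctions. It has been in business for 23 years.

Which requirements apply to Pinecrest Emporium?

Sec. 12-1. does not offer tattoo or body-art services; years in business 23 ≤ 25; closes 6:00 PM, after 5:00 PM → Trade Registration not required.
Sec. 12-2. closes 6:00 PM, at/before 11:00 PM → Annual Authorization not required.
Sec. 12-3. closes 6:00 PM, after 5:00 PM; years in business 23 < 26; conducts auctions → Operating Certificate not required.
Sec. 12-4. Operating Certificate is not required → no effect.
Sec. 12-5. conducts auctions; revenue $1,025,000 < $2,050,000 → Operating Authorization required.
Sec. 12-6. does not offer tattoo or body-art services → Body Art Authorization not required.
Sec. 12-7. does not offer tattoo or body-art services → Regulatory Permit not required.
Sec. 12-8. closes 6:00 PM, at/before 8:00 PM → Late-Night Permit not required.

Operating Authorization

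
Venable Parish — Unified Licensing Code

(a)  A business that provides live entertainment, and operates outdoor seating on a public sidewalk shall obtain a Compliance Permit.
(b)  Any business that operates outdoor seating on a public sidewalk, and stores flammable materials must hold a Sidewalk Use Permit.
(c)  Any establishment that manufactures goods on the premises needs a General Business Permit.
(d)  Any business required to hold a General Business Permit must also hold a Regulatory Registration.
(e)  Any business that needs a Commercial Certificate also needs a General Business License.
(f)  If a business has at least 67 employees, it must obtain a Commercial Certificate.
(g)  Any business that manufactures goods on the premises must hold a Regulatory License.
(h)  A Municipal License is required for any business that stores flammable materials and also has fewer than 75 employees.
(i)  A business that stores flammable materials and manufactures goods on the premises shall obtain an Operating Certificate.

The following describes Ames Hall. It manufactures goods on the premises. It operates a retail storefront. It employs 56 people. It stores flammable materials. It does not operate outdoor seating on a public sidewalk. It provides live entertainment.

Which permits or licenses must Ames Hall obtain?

(a) provides live entertainment; does not operate outdoor seating on a public sidewalk → Compliance Permit not required.
(b) does not operate outdoor seating on a public sidewalk; stores flammable materials → Sidewalk Use Permit not required.
(c) manufactures goods on the premises → General Business Permit required.
(d) General Business Permit is required → Regulatory Registration also required.
(e) Commercial Certificate is not required → no effect.
(f) employees 56 < 67 → Commercial Certificate not required.
(g) manufactures goods on the premises → Regulatory License required.
(h) stores flammable materials; employees 56 < 75 → Municipal License required.
(i) stores flammable materials; manufactures goods on the premises → Operating Certificate required.

General Business Permit, Municipal License, Operating Certificate, Regulatory License, Regulatory Registration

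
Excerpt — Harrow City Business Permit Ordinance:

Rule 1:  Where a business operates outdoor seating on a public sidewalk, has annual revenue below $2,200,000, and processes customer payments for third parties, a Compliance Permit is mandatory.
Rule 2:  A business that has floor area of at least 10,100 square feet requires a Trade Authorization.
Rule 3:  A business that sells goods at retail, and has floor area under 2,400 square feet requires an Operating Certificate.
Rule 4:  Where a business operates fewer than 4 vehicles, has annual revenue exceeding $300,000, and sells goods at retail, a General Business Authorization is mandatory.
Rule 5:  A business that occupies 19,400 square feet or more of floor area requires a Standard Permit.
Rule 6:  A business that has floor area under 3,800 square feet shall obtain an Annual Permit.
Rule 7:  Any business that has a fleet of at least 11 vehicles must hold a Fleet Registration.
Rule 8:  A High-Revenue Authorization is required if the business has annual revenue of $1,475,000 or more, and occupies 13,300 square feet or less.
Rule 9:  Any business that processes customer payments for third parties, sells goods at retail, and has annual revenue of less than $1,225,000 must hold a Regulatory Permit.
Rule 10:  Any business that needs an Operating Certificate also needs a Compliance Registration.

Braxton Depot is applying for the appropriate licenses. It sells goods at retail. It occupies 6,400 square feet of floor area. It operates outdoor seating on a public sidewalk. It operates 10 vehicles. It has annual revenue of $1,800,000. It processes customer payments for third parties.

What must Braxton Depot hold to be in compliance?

Rule 1: operates outdoor seating on a public sidewalk; revenue $1,800,000 < $2,200,000; processes customer payments for third parties → Compliance Permit required.
Rule 2: floor area 6,400 square feet < 10,100 square feet → Trade Authorization not required.
Rule 3: sells goods at retail; floor area 6,400 square feet ≥ 2,400 square feet → Operating Certificate not required.
Rule 4: vehicles 10 ≥ 4; revenue $1,800,000 > $300,000; sells goods at retail → General Business Authorization not required.
Rule 5: floor area 6,400 square feet < 19,400 square feet → Standard Permit not required.
Rule 6: floor area 6,400 square feet ≥ 3,800 square feet → Annual Permit not required.
Rule 7: vehicles 10 < 11 → Fleet Registration not required.
Rule 8: revenue $1,800,000 ≥ $1,475,000; floor area 6,400 square feet ≤ 13,300 square feet → High-Revenue Authorization required.
Rule 9: processes customer payments for third parties; sells goods at retail; revenue $1,800,000 ≥ $1,225,000 → Regulatory Permit not required.
Rule 10: Operating Certificate is not required → no effect.

Compliance Permit, High-Revenue Authorization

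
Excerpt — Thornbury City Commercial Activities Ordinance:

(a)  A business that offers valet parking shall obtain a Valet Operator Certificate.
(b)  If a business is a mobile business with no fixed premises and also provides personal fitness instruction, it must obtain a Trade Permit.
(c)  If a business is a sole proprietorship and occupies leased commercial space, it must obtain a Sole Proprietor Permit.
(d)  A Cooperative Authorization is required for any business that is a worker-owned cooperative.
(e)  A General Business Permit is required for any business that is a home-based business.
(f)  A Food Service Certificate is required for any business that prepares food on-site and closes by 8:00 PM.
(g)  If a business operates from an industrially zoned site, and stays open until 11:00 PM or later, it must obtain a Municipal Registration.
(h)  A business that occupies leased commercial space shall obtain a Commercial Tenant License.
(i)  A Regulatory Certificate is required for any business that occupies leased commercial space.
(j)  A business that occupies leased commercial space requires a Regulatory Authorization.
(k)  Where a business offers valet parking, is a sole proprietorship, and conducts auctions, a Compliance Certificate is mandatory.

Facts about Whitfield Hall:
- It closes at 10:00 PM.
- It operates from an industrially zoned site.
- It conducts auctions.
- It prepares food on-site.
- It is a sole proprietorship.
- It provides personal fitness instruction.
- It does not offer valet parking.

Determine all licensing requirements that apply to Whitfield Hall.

(a) does not offer valet parking → Valet Operator Certificate not required.
(b) operates from an industrially zoned site (not: is a mobile business with no fixed premises); provides personal fitness instruction → Trade Permit not required.
(c) is a sole proprietorship; operates from an industrially zoned site (not: occupies leased commercial space) → Sole Proprietor Permit not required.
(d) is a sole proprietorship (not: is a worker-owned cooperative) → Cooperative Authorization not required.
(e) operates from an industrially zoned site (not: is a home-based business) → General Business Permit not required.
(f) prepares food on-site; closes 10:00 PM, after 8:00 PM → Food Service Certificate not required.
(g) operates from an industrially zoned site; closes 10:00 PM, at/before 11:00 PM → Municipal Registration not required.
(h) operates from an industrially zoned site (not: occupies leased commercial space) → Commercial Tenant License not required.
(i) operates from an industrially zoned site (not: occupies leased commercial space) → Regulatory Certificate not required.
(j) operates from an industrially zoned site (not: occupies leased commercial space) → Regulatory Authorization not required.
(k) does not offer valet parking; is a sole proprietorship; conducts auctions → Compliance Certificate not required.

None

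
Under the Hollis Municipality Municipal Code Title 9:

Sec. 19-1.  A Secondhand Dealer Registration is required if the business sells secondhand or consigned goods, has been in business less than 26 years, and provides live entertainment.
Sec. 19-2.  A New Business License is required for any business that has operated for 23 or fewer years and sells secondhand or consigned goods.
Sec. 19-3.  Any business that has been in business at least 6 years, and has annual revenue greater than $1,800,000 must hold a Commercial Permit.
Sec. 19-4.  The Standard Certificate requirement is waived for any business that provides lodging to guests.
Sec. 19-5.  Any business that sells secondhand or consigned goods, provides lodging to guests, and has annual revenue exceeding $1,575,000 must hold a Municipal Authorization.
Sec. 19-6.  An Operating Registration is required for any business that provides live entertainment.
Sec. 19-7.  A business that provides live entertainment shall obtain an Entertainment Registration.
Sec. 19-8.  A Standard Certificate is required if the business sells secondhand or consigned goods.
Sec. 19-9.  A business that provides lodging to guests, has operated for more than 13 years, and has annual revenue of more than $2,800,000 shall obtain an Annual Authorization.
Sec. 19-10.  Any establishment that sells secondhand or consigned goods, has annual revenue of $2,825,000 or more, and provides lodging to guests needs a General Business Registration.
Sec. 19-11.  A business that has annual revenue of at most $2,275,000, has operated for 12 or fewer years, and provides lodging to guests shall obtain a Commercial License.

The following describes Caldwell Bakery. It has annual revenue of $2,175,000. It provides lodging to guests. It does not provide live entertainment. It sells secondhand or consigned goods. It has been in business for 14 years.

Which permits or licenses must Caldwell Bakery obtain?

Sec. 19-1. sells secondhand or consigned goods; years in business 14 < 26; does not provide live entertainment → Secondhand Dealer Registration not required.
Sec. 19-2. years in business 14 ≤ 23; sells secondhand or consigned goods → New Business License required.
Sec. 19-3. years in business 14 ≥ 6; revenue $2,175,000 > $1,800,000 → Commercial Permit required.
Sec. 19-4. provides lodging to guests → exempt from Standard Certificate.
Sec. 19-5. sells secondhand or consigned goods; provides lodging to guests; revenue $2,175,000 > $1,575,000 → Municipal Authorization required.
Sec. 19-6. does not provide live entertainment → Operating Registration not required.
Sec. 19-7. does not provide live entertainment → Entertainment Registration not required.
Sec. 19-8. sells secondhand or consigned goods → Standard Certificate required.
Sec. 19-9. provides lodging to guests; years in business 14 > 13; revenue $2,175,000 ≤ $2,800,000 → Annual Authorization not required.
Sec. 19-10. sells secondhand or consigned goods; revenue $2,175,000 < $2,825,000; provides lodging to guests → General Business Registration not required.
Sec. 19-11. revenue $2,175,000 ≤ $2,275,000; years in business 14 > 12; provides lodging to guests → Commercial License not required.

Commercial Permit, Municipal Authorization, New Business License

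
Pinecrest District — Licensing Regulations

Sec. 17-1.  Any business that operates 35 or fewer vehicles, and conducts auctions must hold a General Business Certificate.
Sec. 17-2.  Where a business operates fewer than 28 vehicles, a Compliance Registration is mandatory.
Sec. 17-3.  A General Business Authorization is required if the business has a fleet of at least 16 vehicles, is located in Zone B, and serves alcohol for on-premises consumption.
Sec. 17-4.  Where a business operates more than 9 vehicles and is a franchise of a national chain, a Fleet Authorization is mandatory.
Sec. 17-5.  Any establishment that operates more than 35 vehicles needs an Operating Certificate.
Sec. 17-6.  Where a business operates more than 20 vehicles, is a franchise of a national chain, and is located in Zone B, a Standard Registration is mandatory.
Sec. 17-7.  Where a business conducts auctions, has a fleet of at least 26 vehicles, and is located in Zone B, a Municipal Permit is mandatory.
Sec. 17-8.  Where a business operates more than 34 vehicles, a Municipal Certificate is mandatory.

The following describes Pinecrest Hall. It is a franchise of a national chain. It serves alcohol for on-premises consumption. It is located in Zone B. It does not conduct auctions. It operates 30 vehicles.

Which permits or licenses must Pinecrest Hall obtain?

Sec. 17-1. vehicles 30 ≤ 35; does not conduct auctions → General Business Certificate not required.
Sec. 17-2. vehicles 30 ≥ 28 → Compliance Registration not required.
Sec. 17-3. vehicles 30 ≥ 16; is located in Zone B; serves alcohol for on-premises consumption → General Business Authorization required.
Sec. 17-4. vehicles 30 > 9; is a franchise of a national chain → Fleet Authorization required.
Sec. 17-5. vehicles 30 ≤ 35 → Operating Certificate not required.
Sec. 17-6. vehicles 30 > 20; is a franchise of a national chain; is located in Zone B → Standard Registration required.
Sec. 17-7. does not conduct auctions; vehicles 30 ≥ 26; is located in Zone B → Municipal Permit not required.
Sec. 17-8. vehicles 30 ≤ 34 → Municipal Certificate not required.

Fleet Authorization, General Business Authorization, Standard Registration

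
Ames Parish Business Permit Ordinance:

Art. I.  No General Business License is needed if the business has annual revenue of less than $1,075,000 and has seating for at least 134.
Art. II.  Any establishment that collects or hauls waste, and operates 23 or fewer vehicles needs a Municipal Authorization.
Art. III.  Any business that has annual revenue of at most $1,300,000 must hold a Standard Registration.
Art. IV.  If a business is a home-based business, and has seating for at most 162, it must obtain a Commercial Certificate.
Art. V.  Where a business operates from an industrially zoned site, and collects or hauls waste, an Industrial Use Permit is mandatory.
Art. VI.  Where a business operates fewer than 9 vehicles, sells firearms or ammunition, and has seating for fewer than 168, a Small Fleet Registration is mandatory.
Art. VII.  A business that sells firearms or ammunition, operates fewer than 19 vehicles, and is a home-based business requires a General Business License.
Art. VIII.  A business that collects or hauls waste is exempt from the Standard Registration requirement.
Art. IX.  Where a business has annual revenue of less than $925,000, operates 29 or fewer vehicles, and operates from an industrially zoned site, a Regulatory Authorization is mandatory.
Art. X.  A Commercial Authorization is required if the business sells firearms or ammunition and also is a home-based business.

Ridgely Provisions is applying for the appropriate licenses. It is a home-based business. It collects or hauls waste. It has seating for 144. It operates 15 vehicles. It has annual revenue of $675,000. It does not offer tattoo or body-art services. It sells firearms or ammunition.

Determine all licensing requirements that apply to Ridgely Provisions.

Commercial Authorization, Commercial Certificate, Municipal Authorization

Art. I. revenue $675,000 < $1,075,000; seating 144 ≥ 134 → exempt from General Business License.
Art. II. collects or hauls waste; vehicles 15 ≤ 23 → Municipal Authorization required.
Art. III. revenue $675,000 ≤ $1,300,000 → Standard Registration required.
Art. IV. is a home-based business; seating 144 ≤ 162 → Commercial Certificate required.
Art. V. is a home-based business (not: operates from an industrially zoned site); collects or hauls waste → Industrial Use Permit not required.
Art. VI. vehicles 15 ≥ 9; sells firearms or ammunition; seating 144 < 168 → Small Fleet Registration not required.
Art. VII. sells firearms or ammunition; vehicles 15 < 19; is a home-based business → General Business License required.
Art. VIII. collects or hauls waste → exempt from Standard Registration.
Art. IX. revenue $675,000 < $925,000; vehicles 15 ≤ 29; is a home-based business (not: operates from an industrially zoned site) → Regulatory Authorization not required.
Art. X. sells firearms or ammunition; is a home-based business → Commercial Authorization required.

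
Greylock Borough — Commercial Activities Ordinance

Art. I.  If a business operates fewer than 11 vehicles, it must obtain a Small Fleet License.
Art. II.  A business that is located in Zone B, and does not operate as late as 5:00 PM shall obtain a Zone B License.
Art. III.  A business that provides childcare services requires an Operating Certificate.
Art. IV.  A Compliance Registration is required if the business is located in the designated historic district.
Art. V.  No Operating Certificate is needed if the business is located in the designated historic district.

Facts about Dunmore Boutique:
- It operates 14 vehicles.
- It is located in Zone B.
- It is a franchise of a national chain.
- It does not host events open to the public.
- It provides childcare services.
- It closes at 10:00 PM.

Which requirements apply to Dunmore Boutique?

Operating Certificate

Art. I. vehicles 14 ≥ 11 → Small Fleet License not required.
Art. II. is located in Zone B; closes 10:00 PM, after 5:00 PM → Zone B License not required.
Art. III. provides childcare services → Operating Certificate required.
Art. IV. is located in Zone B (not: is located in the designated historic district) → Compliance Registration not required.
Art. V. is located in Zone B (not: is located in the designated historic district) → Operating Certificate exemption does not apply.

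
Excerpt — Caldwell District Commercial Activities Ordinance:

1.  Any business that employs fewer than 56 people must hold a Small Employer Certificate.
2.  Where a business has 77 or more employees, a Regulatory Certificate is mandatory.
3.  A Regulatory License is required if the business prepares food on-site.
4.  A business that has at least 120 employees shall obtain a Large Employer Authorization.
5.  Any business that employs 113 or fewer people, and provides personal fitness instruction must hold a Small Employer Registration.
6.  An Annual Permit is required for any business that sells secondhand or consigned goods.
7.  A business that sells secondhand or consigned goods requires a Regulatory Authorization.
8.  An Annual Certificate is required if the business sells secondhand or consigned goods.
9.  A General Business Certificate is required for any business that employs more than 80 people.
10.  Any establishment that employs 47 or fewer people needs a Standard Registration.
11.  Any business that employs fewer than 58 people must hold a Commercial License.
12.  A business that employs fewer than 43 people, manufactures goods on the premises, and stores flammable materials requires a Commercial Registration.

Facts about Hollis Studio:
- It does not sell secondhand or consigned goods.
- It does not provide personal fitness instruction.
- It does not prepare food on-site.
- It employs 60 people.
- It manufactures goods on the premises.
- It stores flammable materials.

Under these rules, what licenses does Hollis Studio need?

None

1. employees 60 ≥ 56 → Small Employer Certificate not required.
2. employees 60 < 77 → Regulatory Certificate not required.
3. does not prepare food on-site → Regulatory License not required.
4. employees 60 < 120 → Large Employer Authorization not required.
5. employees 60 ≤ 113; does not provide personal fitness instruction → Small Employer Registration not required.
6. does not sell secondhand or consigned goods → Annual Permit not required.
7. does not sell secondhand or consigned goods → Regulatory Authorization not required.
8. does not sell secondhand or consigned goods → Annual Certificate not required.
9. employees 60 ≤ 80 → General Business Certificate not required.
10. employees 60 > 47 → Standard Registration not required.
11. employees 60 ≥ 58 → Commercial License not required.
12. employees 60 ≥ 43; manufactures goods on the premises; stores flammable materials → Commercial Registration not required.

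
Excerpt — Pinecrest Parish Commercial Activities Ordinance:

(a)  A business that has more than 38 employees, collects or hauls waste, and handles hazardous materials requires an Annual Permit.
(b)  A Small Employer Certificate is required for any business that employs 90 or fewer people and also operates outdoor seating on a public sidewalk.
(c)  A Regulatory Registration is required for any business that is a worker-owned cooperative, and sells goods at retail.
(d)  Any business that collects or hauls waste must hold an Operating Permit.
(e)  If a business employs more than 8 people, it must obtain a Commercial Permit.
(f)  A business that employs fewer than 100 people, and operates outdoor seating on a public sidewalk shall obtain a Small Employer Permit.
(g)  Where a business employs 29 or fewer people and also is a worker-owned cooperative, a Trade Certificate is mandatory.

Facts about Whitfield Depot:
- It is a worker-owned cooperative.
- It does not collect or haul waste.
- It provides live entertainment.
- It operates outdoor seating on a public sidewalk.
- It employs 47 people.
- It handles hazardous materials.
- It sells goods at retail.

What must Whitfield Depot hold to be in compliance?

(a) employees 47 > 38; does not collect or haul waste; handles hazardous materials → Annual Permit not required.
(b) employees 47 ≤ 90; operates outdoor seating on a public sidewalk → Small Employer Certificate required.
(c) is a worker-owned cooperative; sells goods at retail → Regulatory Registration required.
(d) does not collect or haul waste → Operating Permit not required.
(e) employees 47 > 8 → Commercial Permit required.
(f) employees 47 < 100; operates outdoor seating on a public sidewalk → Small Employer Permit required.
(g) employees 47 > 29; is a worker-owned cooperative → Trade Certificate not required.

Commercial Permit, Regulatory Registration, Small Employer Certificate, Small Employer Permit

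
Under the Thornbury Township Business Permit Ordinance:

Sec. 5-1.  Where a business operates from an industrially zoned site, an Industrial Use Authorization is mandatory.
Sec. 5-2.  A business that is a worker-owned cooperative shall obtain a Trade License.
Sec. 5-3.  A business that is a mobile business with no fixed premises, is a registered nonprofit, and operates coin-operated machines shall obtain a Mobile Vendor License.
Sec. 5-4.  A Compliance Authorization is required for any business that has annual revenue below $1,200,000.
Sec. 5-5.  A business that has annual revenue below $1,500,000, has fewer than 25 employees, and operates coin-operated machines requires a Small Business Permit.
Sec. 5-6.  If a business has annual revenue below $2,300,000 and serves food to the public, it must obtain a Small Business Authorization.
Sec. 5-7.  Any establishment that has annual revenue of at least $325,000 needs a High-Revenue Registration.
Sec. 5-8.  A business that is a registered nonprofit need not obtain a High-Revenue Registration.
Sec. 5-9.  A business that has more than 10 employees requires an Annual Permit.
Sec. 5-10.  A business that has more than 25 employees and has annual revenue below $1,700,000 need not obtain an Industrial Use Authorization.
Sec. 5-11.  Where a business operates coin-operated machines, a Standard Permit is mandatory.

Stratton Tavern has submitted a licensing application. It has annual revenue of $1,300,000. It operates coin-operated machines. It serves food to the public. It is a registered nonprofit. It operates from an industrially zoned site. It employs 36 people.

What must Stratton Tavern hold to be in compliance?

Sec. 5-1. operates from an industrially zoned site → Industrial Use Authorization required.
Sec. 5-2. is a registered nonprofit (not: is a worker-owned cooperative) → Trade License not required.
Sec. 5-3. operates from an industrially zoned site (not: is a mobile business with no fixed premises); is a registered nonprofit; operates coin-operated machines → Mobile Vendor License not required.
Sec. 5-4. revenue $1,300,000 ≥ $1,200,000 → Compliance Authorization not required.
Sec. 5-5. revenue $1,300,000 < $1,500,000; employees 36 ≥ 25; operates coin-operated machines → Small Business Permit not required.
Sec. 5-6. revenue $1,300,000 < $2,300,000; serves food to the public → Small Business Authorization required.
Sec. 5-7. revenue $1,300,000 ≥ $325,000 → High-Revenue Registration required.
Sec. 5-8. is a registered nonprofit → exempt from High-Revenue Registration.
Sec. 5-9. employees 36 > 10 → Annual Permit required.
Sec. 5-10. employees 36 > 25; revenue $1,300,000 < $1,700,000 → exempt from Industrial Use Authorization.
Sec. 5-11. operates coin-operated machines → Standard Permit required.

Annual Permit, Small Business Authorization, Standard Permit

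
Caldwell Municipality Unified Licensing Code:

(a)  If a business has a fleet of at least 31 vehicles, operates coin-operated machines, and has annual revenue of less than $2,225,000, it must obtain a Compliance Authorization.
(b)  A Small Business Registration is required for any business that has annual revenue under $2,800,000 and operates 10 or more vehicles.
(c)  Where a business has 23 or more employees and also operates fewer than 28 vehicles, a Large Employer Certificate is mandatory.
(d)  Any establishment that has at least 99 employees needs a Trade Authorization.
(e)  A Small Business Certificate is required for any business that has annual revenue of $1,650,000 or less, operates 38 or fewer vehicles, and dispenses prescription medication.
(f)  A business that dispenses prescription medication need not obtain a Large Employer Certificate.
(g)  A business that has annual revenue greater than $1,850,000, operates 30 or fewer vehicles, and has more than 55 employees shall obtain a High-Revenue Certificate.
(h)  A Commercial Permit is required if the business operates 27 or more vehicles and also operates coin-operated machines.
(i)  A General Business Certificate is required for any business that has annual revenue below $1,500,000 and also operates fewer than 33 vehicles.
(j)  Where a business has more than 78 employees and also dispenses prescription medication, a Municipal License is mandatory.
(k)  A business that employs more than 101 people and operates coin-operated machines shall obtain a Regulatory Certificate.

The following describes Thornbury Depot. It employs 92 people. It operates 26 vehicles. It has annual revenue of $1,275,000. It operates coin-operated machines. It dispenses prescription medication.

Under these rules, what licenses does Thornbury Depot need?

General Business Certificate, Municipal License, Small Business Certificate, Small Business Registration

(a) vehicles 26 < 31; operates coin-operated machines; revenue $1,275,000 < $2,225,000 → Compliance Authorization not required.
(b) revenue $1,275,000 < $2,800,000; vehicles 26 ≥ 10 → Small Business Registration required.
(c) employees 92 ≥ 23; vehicles 26 < 28 → Large Employer Certificate required.
(d) employees 92 < 99 → Trade Authorization not required.
(e) revenue $1,275,000 ≤ $1,650,000; vehicles 26 ≤ 38; dispenses prescription medication → Small Business Certificate required.
(f) dispenses prescription medication → exempt from Large Employer Certificate.
(g) revenue $1,275,000 ≤ $1,850,000; vehicles 26 ≤ 30; employees 92 > 55 → High-Revenue Certificate not required.
(h) vehicles 26 < 27; operates coin-operated machines → Commercial Permit not required.
(i) revenue $1,275,000 < $1,500,000; vehicles 26 < 33 → General Business Certificate required.
(j) employees 92 > 78; dispenses prescription medication → Municipal License required.
(k) employees 92 ≤ 101; operates coin-operated machines → Regulatory Certificate not required.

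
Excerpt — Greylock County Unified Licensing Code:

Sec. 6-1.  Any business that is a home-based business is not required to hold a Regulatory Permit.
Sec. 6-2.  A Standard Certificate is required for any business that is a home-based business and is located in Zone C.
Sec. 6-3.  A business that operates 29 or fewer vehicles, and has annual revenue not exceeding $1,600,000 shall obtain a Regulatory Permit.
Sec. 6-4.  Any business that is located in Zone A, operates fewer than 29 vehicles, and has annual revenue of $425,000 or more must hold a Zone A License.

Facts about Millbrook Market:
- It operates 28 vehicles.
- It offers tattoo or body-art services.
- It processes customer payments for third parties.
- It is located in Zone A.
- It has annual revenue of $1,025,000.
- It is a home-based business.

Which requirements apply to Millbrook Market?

Zone A License

Sec. 6-1. is a home-based business → exempt from Regulatory Permit.
Sec. 6-2. is a home-based business; is located in Zone A (not: is located in Zone C) → Standard Certificate not required.
Sec. 6-3. vehicles 28 ≤ 29; revenue $1,025,000 ≤ $1,600,000 → Regulatory Permit required.
Sec. 6-4. is located in Zone A; vehicles 28 < 29; revenue $1,025,000 ≥ $425,000 → Zone A License required.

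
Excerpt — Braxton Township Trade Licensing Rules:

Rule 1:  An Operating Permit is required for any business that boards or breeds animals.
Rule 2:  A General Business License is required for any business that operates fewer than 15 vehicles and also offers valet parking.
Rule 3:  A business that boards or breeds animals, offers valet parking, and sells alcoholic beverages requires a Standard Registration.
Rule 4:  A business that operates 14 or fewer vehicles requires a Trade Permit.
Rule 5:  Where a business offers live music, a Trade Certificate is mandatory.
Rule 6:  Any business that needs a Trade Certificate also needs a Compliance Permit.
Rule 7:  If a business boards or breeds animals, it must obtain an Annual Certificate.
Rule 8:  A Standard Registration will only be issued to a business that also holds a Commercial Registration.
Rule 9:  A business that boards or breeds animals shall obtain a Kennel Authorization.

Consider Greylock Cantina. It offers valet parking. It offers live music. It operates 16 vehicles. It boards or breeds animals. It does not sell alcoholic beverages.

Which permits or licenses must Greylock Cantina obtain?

Rule 1: boards or breeds animals → Operating Permit required.
Rule 2: vehicles 16 ≥ 15; offers valet parking → General Business License not required.
Rule 3: boards or breeds animals; offers valet parking; does not sell alcoholic beverages → Standard Registration not required.
Rule 4: vehicles 16 > 14 → Trade Permit not required.
Rule 5: offers live music → Trade Certificate required.
Rule 6: Trade Certificate is required → Compliance Permit also required.
Rule 7: boards or breeds animals → Annual Certificate required.
Rule 8: Standard Registration is not required → no effect.
Rule 9: boards or breeds animals → Kennel Authorization required.

Annual Certificate, Compliance Permit, Kennel Authorization, Operating Permit, Trade Certificate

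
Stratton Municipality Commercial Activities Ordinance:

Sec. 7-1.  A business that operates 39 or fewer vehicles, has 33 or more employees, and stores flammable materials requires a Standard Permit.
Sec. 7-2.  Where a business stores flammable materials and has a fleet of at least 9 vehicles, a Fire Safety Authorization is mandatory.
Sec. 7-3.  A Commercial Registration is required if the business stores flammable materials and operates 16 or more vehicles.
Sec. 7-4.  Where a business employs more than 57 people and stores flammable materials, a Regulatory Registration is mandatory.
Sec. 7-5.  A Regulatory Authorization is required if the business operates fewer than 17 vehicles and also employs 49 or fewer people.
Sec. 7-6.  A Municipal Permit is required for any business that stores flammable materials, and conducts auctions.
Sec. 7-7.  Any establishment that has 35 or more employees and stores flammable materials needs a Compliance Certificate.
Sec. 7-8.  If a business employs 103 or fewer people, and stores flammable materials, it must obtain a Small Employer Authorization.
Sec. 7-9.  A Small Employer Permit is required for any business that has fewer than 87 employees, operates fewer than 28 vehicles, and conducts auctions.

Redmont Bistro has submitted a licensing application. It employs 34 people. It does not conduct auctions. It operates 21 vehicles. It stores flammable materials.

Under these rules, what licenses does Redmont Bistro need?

Commercial Registration, Fire Safety Authorization, Small Employer Authorization, Standard Permit

Sec. 7-1. vehicles 21 ≤ 39; employees 34 ≥ 33; stores flammable materials → Standard Permit required.
Sec. 7-2. stores flammable materials; vehicles 21 ≥ 9 → Fire Safety Authorization required.
Sec. 7-3. stores flammable materials; vehicles 21 ≥ 16 → Commercial Registration required.
Sec. 7-4. employees 34 ≤ 57; stores flammable materials → Regulatory Registration not required.
Sec. 7-5. vehicles 21 ≥ 17; employees 34 ≤ 49 → Regulatory Authorization not required.
Sec. 7-6. stores flammable materials; does not conduct auctions → Municipal Permit not required.
Sec. 7-7. employees 34 < 35; stores flammable materials → Compliance Certificate not required.
Sec. 7-8. employees 34 ≤ 103; stores flammable materials → Small Employer Authorization required.
Sec. 7-9. employees 34 < 87; vehicles 21 < 28; does not conduct auctions → Small Employer Permit not required.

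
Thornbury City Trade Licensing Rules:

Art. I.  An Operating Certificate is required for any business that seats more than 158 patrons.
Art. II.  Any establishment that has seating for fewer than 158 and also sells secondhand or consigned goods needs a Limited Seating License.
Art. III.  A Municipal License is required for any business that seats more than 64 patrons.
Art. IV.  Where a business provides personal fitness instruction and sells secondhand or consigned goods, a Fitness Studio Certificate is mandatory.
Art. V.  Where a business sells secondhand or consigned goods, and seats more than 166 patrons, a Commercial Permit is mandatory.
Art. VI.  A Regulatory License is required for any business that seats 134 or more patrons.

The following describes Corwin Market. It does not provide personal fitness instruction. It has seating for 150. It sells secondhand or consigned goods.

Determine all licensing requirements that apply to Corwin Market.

Limited Seating License, Municipal License, Regulatory License

Art. I. seating 150 ≤ 158 → Operating Certificate not required.
Art. II. seating 150 < 158; sells secondhand or consigned goods → Limited Seating License required.
Art. III. seating 150 > 64 → Municipal License required.
Art. IV. does not provide personal fitness instruction; sells secondhand or consigned goods → Fitness Studio Certificate not required.
Art. V. sells secondhand or consigned goods; seating 150 ≤ 166 → Commercial Permit not required.
Art. VI. seating 150 ≥ 134 → Regulatory License required.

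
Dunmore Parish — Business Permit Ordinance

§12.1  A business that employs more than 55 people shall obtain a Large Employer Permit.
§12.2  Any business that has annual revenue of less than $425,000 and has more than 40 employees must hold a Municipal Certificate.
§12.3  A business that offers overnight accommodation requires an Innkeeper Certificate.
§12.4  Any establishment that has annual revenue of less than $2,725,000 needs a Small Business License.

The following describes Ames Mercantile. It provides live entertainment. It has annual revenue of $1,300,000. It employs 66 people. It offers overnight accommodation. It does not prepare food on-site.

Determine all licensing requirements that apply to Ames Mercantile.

§12.1 employees 66 > 55 → Large Employer Permit required.
§12.2 revenue $1,300,000 ≥ $425,000; employees 66 > 40 → Municipal Certificate not required.
§12.3 offers overnight accommodation → Innkeeper Certificate required.
§12.4 revenue $1,300,000 < $2,725,000 → Small Business License required.

Innkeeper Certificate, Large Employer Permit, Small Business License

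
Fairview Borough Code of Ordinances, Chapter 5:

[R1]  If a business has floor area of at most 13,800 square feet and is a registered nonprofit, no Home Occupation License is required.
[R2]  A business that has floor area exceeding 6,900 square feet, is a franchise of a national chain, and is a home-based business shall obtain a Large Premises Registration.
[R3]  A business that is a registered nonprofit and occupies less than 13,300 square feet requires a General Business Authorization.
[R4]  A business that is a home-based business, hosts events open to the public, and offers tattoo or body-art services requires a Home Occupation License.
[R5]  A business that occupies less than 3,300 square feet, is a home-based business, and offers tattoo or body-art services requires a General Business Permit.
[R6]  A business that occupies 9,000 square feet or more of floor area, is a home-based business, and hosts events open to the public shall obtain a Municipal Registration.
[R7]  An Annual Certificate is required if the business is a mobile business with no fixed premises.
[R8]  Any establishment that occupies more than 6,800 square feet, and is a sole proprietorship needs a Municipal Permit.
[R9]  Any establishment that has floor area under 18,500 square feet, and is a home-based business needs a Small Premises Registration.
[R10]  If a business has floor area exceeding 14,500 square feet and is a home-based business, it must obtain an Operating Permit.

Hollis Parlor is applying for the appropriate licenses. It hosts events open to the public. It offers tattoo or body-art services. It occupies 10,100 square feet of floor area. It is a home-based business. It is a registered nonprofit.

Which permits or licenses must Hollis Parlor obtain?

[R1] floor area 10,100 square feet ≤ 13,800 square feet; is a registered nonprofit → exempt from Home Occupation License.
[R2] floor area 10,100 square feet > 6,900 square feet; is a registered nonprofit (not: is a franchise of a national chain); is a home-based business → Large Premises Registration not required.
[R3] is a registered nonprofit; floor area 10,100 square feet < 13,300 square feet → General Business Authorization required.
[R4] is a home-based business; hosts events open to the public; offers tattoo or body-art services → Home Occupation License required.
[R5] floor area 10,100 square feet ≥ 3,300 square feet; is a home-based business; offers tattoo or body-art services → General Business Permit not required.
[R6] floor area 10,100 square feet ≥ 9,000 square feet; is a home-based business; hosts events open to the public → Municipal Registration required.
[R7] is a home-based business (not: is a mobile business with no fixed premises) → Annual Certificate not required.
[R8] floor area 10,100 square feet > 6,800 square feet; is a registered nonprofit (not: is a sole proprietorship) → Municipal Permit not required.
[R9] floor area 10,100 square feet < 18,500 square feet; is a home-based business → Small Premises Registration required.
[R10] floor area 10,100 square feet ≤ 14,500 square feet; is a home-based business → Operating Permit not required.

General Business Authorization, Municipal Registration, Small Premises Registration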